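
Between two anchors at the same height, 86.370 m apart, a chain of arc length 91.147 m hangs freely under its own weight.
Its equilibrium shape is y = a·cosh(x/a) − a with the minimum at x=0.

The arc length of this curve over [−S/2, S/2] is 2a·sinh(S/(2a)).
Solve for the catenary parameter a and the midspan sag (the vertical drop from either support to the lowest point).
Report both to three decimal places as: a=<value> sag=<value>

a=75.580 sag=12.677

seed: a₀ = √(S³/(24(L−S))) = √(86.370³/(24·4.777)) = 74.965448
iter 1: u=0.576065  f(a)=+7.989e-02  f'(a)=-1.317e-01  a ← 74.965448 − (+7.989e-02/-1.317e-01) = 75.571952
iter 2: u=0.571442  f(a)=+9.799e-04  f'(a)=-1.285e-01  a ← 75.571952 − (+9.799e-04/-1.285e-01) = 75.579577
iter 3: u=0.571385  f(a)=+1.515e-07  f'(a)=-1.285e-01  a ← 75.579577 − (+1.515e-07/-1.285e-01) = 75.579578
iter 4: u=0.571385  f(a)=+0.000e+00  f'(a)=-1.285e-01  a ← 75.579578 − (+0.000e+00/-1.285e-01) = 75.579578
converged: |Δa| < 1e-12 after 4 iterations
sag = a·(cosh(S/(2a)) − 1) = 75.579578·(cosh(0.571385) − 1) = 12.676960
T_max/T_min = cosh(S/(2a)) = 1.167730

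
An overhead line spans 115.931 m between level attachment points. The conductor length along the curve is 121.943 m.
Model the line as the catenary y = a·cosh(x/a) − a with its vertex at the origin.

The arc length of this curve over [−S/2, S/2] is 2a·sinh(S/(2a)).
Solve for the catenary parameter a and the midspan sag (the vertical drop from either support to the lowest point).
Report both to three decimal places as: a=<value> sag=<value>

seed: a₀ = √(S³/(24(L−S))) = √(115.931³/(24·6.012)) = 103.916441
iter 1: u=0.557809  f(a)=+9.423e-02  f'(a)=-1.193e-01  a ← 103.916441 − (+9.423e-02/-1.193e-01) = 104.705957
iter 2: u=0.553603  f(a)=+1.085e-03  f'(a)=-1.166e-01  a ← 104.705957 − (+1.085e-03/-1.166e-01) = 104.715258
iter 3: u=0.553554  f(a)=+1.474e-07  f'(a)=-1.166e-01  a ← 104.715258 − (+1.474e-07/-1.166e-01) = 104.715260
iter 4: u=0.553554  f(a)=+0.000e+00  f'(a)=-1.166e-01  a ← 104.715260 − (+0.000e+00/-1.166e-01) = 104.715260
converged: |Δa| < 1e-12 after 4 iterations
sag = a·(cosh(S/(2a)) − 1) = 104.715260·(cosh(0.553554) − 1) = 16.457383
T_max/T_min = cosh(S/(2a)) = 1.157163

a=104.715 sag=16.457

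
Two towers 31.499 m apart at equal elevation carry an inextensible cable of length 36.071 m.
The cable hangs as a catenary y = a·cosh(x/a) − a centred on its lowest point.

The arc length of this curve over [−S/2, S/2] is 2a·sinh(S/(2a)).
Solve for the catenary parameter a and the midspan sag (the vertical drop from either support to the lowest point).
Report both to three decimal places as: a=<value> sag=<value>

a=17.232 sag=7.712

seed: a₀ = √(S³/(24(L−S))) = √(31.499³/(24·4.572)) = 16.876657
iter 1: u=0.933212  f(a)=+2.033e-01  f'(a)=-5.905e-01  a ← 16.876657 − (+2.033e-01/-5.905e-01) = 17.220883
iter 2: u=0.914558  f(a)=+6.385e-03  f'(a)=-5.539e-01  a ← 17.220883 − (+6.385e-03/-5.539e-01) = 17.232411
iter 3: u=0.913946  f(a)=+6.754e-06  f'(a)=-5.527e-01  a ← 17.232411 − (+6.754e-06/-5.527e-01) = 17.232423
iter 4: u=0.913946  f(a)=+7.560e-12  f'(a)=-5.527e-01  a ← 17.232423 − (+7.560e-12/-5.527e-01) = 17.232423
converged: |Δa| < 1e-12 after 4 iterations
sag = a·(cosh(S/(2a)) − 1) = 17.232423·(cosh(0.913946) − 1) = 7.712229
T_max/T_min = cosh(S/(2a)) = 1.447542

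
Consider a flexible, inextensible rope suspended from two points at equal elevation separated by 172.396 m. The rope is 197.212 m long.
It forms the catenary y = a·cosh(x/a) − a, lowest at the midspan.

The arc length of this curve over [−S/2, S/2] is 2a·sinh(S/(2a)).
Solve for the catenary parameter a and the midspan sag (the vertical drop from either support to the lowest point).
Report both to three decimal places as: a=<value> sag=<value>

a=94.691 sag=42.019

seed: a₀ = √(S³/(24(L−S))) = √(172.396³/(24·24.816)) = 92.751142
iter 1: u=0.929347  f(a)=+1.094e+00  f'(a)=-5.828e-01  a ← 92.751142 − (+1.094e+00/-5.828e-01) = 94.628310
iter 2: u=0.910911  f(a)=+3.409e-02  f'(a)=-5.470e-01  a ← 94.628310 − (+3.409e-02/-5.470e-01) = 94.690642
iter 3: u=0.910312  f(a)=+3.547e-05  f'(a)=-5.458e-01  a ← 94.690642 − (+3.547e-05/-5.458e-01) = 94.690707
iter 4: u=0.910311  f(a)=+3.845e-11  f'(a)=-5.458e-01  a ← 94.690707 − (+3.845e-11/-5.458e-01) = 94.690707
converged: |Δa| < 1e-12 after 4 iterations
sag = a·(cosh(S/(2a)) − 1) = 94.690707·(cosh(0.910311) − 1) = 42.018741
T_max/T_min = cosh(S/(2a)) = 1.443747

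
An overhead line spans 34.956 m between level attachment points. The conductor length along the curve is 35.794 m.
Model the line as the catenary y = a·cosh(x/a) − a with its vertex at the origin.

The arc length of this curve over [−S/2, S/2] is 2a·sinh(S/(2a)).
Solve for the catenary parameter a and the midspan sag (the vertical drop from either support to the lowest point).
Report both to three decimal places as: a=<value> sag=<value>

a=46.249 sag=3.342

seed: a₀ = √(S³/(24(L−S))) = √(34.956³/(24·0.838)) = 46.084509
iter 1: u=0.379260  f(a)=+6.047e-03  f'(a)=-3.689e-02  a ← 46.084509 − (+6.047e-03/-3.689e-02) = 46.248425
iter 2: u=0.377916  f(a)=+3.242e-05  f'(a)=-3.650e-02  a ← 46.248425 − (+3.242e-05/-3.650e-02) = 46.249314
iter 3: u=0.377908  f(a)=+9.427e-10  f'(a)=-3.650e-02  a ← 46.249314 − (+9.427e-10/-3.650e-02) = 46.249314
iter 4: u=0.377908  f(a)=-7.105e-15  f'(a)=-3.650e-02  a ← 46.249314 − (-7.105e-15/-3.650e-02) = 46.249314
converged: |Δa| < 1e-12 after 4 iterations
sag = a·(cosh(S/(2a)) − 1) = 46.249314·(cosh(0.377908) − 1) = 3.342033
T_max/T_min = cosh(S/(2a)) = 1.072261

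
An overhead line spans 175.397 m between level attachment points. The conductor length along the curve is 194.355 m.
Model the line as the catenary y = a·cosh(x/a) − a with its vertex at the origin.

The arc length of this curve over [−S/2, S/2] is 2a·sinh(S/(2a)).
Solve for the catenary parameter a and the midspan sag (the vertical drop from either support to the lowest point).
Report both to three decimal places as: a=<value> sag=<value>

a=110.624 sag=36.621

seed: a₀ = √(S³/(24(L−S))) = √(175.397³/(24·18.958)) = 108.900873
iter 1: u=0.805306  f(a)=+6.243e-01  f'(a)=-3.713e-01  a ← 108.900873 − (+6.243e-01/-3.713e-01) = 110.582380
iter 2: u=0.793060  f(a)=+1.475e-02  f'(a)=-3.539e-01  a ← 110.582380 − (+1.475e-02/-3.539e-01) = 110.624067
iter 3: u=0.792761  f(a)=+8.682e-06  f'(a)=-3.535e-01  a ← 110.624067 − (+8.682e-06/-3.535e-01) = 110.624092
iter 4: u=0.792761  f(a)=+2.984e-12  f'(a)=-3.535e-01  a ← 110.624092 − (+2.984e-12/-3.535e-01) = 110.624092
converged: |Δa| < 1e-12 after 4 iterations
sag = a·(cosh(S/(2a)) − 1) = 110.624092·(cosh(0.792761) − 1) = 36.621133
T_max/T_min = cosh(S/(2a)) = 1.331041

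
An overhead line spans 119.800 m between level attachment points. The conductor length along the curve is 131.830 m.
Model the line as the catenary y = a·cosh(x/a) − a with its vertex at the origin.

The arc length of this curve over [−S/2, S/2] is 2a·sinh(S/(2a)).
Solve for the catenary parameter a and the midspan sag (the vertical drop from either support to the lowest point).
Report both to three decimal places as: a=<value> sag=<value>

seed: a₀ = √(S³/(24(L−S))) = √(119.800³/(24·12.030)) = 77.169697
iter 1: u=0.776211  f(a)=+3.676e-01  f'(a)=-3.310e-01  a ← 77.169697 − (+3.676e-01/-3.310e-01) = 78.280505
iter 2: u=0.765197  f(a)=+8.089e-03  f'(a)=-3.166e-01  a ← 78.280505 − (+8.089e-03/-3.166e-01) = 78.306057
iter 3: u=0.764947  f(a)=+4.111e-06  f'(a)=-3.162e-01  a ← 78.306057 − (+4.111e-06/-3.162e-01) = 78.306070
iter 4: u=0.764947  f(a)=+1.052e-12  f'(a)=-3.162e-01  a ← 78.306070 − (+1.052e-12/-3.162e-01) = 78.306070
converged: |Δa| < 1e-12 after 4 iterations
sag = a·(cosh(S/(2a)) − 1) = 78.306070·(cosh(0.764947) − 1) = 24.049329
T_max/T_min = cosh(S/(2a)) = 1.307120

a=78.306 sag=24.049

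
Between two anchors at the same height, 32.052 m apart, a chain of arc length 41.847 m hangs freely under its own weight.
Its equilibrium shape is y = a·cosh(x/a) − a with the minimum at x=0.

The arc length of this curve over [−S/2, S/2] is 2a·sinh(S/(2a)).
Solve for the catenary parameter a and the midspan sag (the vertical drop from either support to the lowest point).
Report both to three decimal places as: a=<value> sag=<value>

seed: a₀ = √(S³/(24(L−S))) = √(32.052³/(24·9.795)) = 11.835180
iter 1: u=1.354099  f(a)=+9.382e-01  f'(a)=-1.979e+00  a ← 11.835180 − (+9.382e-01/-1.979e+00) = 12.309194
iter 2: u=1.301954  f(a)=+5.931e-02  f'(a)=-1.736e+00  a ← 12.309194 − (+5.931e-02/-1.736e+00) = 12.343354
iter 3: u=1.298351  f(a)=+2.724e-04  f'(a)=-1.720e+00  a ← 12.343354 − (+2.724e-04/-1.720e+00) = 12.343512
iter 4: u=1.298334  f(a)=+5.804e-09  f'(a)=-1.720e+00  a ← 12.343512 − (+5.804e-09/-1.720e+00) = 12.343512
iter 5: u=1.298334  f(a)=-7.105e-15  f'(a)=-1.720e+00  a ← 12.343512 − (-7.105e-15/-1.720e+00) = 12.343512
converged: |Δa| < 1e-12 after 5 iterations
sag = a·(cosh(S/(2a)) − 1) = 12.343512·(cosh(1.298334) − 1) = 11.949597
T_max/T_min = cosh(S/(2a)) = 1.968087

a=12.344 sag=11.950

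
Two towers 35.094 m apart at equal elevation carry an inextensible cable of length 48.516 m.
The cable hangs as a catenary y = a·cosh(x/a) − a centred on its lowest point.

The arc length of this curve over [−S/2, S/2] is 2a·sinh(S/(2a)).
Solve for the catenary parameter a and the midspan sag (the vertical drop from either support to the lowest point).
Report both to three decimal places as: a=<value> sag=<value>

seed: a₀ = √(S³/(24(L−S))) = √(35.094³/(24·13.422)) = 11.583374
iter 1: u=1.514844  f(a)=+1.627e+00  f'(a)=-2.895e+00  a ← 11.583374 − (+1.627e+00/-2.895e+00) = 12.145388
iter 2: u=1.444746  f(a)=+1.259e-01  f'(a)=-2.463e+00  a ← 12.145388 − (+1.259e-01/-2.463e+00) = 12.196513
iter 3: u=1.438690  f(a)=+8.937e-04  f'(a)=-2.428e+00  a ← 12.196513 − (+8.937e-04/-2.428e+00) = 12.196881
iter 4: u=1.438646  f(a)=+4.574e-08  f'(a)=-2.427e+00  a ← 12.196881 − (+4.574e-08/-2.427e+00) = 12.196881
iter 5: u=1.438646  f(a)=+0.000e+00  f'(a)=-2.427e+00  a ← 12.196881 − (+0.000e+00/-2.427e+00) = 12.196881
converged: |Δa| < 1e-12 after 5 iterations
sag = a·(cosh(S/(2a)) − 1) = 12.196881·(cosh(1.438646) − 1) = 14.954813
T_max/T_min = cosh(S/(2a)) = 2.226118

a=12.197 sag=14.955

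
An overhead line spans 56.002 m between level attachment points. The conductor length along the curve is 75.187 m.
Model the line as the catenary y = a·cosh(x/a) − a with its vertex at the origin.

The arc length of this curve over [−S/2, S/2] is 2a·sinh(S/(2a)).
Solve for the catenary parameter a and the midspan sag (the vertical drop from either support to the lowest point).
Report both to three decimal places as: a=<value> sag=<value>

a=20.464 sag=22.338

seed: a₀ = √(S³/(24(L−S))) = √(56.002³/(24·19.185)) = 19.530744
iter 1: u=1.433688  f(a)=+2.071e+00  f'(a)=-2.399e+00  a ← 19.530744 − (+2.071e+00/-2.399e+00) = 20.393946
iter 2: u=1.373005  f(a)=+1.452e-01  f'(a)=-2.074e+00  a ← 20.393946 − (+1.452e-01/-2.074e+00) = 20.463979
iter 3: u=1.368307  f(a)=+8.330e-04  f'(a)=-2.050e+00  a ← 20.463979 − (+8.330e-04/-2.050e+00) = 20.464385
iter 4: u=1.368280  f(a)=+2.775e-08  f'(a)=-2.050e+00  a ← 20.464385 − (+2.775e-08/-2.050e+00) = 20.464385
iter 5: u=1.368280  f(a)=-1.421e-14  f'(a)=-2.050e+00  a ← 20.464385 − (-1.421e-14/-2.050e+00) = 20.464385
converged: |Δa| < 1e-12 after 5 iterations
sag = a·(cosh(S/(2a)) − 1) = 20.464385·(cosh(1.368280) − 1) = 22.338212
T_max/T_min = cosh(S/(2a)) = 2.091565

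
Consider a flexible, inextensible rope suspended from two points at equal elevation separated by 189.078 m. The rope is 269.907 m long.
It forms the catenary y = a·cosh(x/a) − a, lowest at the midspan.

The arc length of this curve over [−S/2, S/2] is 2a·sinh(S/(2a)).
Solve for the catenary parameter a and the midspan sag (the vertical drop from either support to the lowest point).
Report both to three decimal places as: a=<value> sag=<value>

seed: a₀ = √(S³/(24(L−S))) = √(189.078³/(24·80.829)) = 59.029931
iter 1: u=1.601543  f(a)=+1.102e+01  f'(a)=-3.508e+00  a ← 59.029931 − (+1.102e+01/-3.508e+00) = 62.171510
iter 2: u=1.520616  f(a)=+9.411e-01  f'(a)=-2.933e+00  a ← 62.171510 − (+9.411e-01/-2.933e+00) = 62.492386
iter 3: u=1.512808  f(a)=+8.275e-03  f'(a)=-2.881e+00  a ← 62.492386 − (+8.275e-03/-2.881e+00) = 62.495258
iter 4: u=1.512739  f(a)=+6.522e-07  f'(a)=-2.881e+00  a ← 62.495258 − (+6.522e-07/-2.881e+00) = 62.495258
iter 5: u=1.512739  f(a)=-5.684e-14  f'(a)=-2.881e+00  a ← 62.495258 − (-5.684e-14/-2.881e+00) = 62.495258
converged: |Δa| < 1e-12 after 5 iterations
sag = a·(cosh(S/(2a)) − 1) = 62.495258·(cosh(1.512739) − 1) = 86.226309
T_max/T_min = cosh(S/(2a)) = 2.379726

a=62.495 sag=86.226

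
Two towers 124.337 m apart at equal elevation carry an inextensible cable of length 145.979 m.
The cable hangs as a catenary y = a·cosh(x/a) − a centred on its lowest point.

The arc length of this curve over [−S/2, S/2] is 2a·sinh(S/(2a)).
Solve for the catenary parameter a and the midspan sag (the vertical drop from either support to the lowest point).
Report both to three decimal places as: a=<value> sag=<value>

seed: a₀ = √(S³/(24(L−S))) = √(124.337³/(24·21.642)) = 60.833984
iter 1: u=1.021937  f(a)=+1.159e+00  f'(a)=-7.886e-01  a ← 60.833984 − (+1.159e+00/-7.886e-01) = 62.303101
iter 2: u=0.997840  f(a)=+4.330e-02  f'(a)=-7.307e-01  a ← 62.303101 − (+4.330e-02/-7.307e-01) = 62.362358
iter 3: u=0.996891  f(a)=+6.567e-05  f'(a)=-7.285e-01  a ← 62.362358 − (+6.567e-05/-7.285e-01) = 62.362448
iter 4: u=0.996890  f(a)=+1.516e-10  f'(a)=-7.285e-01  a ← 62.362448 − (+1.516e-10/-7.285e-01) = 62.362448
iter 5: u=0.996890  f(a)=+0.000e+00  f'(a)=-7.285e-01  a ← 62.362448 − (+0.000e+00/-7.285e-01) = 62.362448
converged: |Δa| < 1e-12 after 5 iterations
sag = a·(cosh(S/(2a)) − 1) = 62.362448·(cosh(0.996890) − 1) = 33.640375
T_max/T_min = cosh(S/(2a)) = 1.539433

a=62.362 sag=33.640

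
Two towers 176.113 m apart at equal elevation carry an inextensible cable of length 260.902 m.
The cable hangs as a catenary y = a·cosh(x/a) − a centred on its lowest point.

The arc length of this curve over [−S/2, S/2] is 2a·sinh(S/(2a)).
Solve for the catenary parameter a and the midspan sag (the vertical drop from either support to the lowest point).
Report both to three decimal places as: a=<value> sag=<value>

seed: a₀ = √(S³/(24(L−S))) = √(176.113³/(24·84.789)) = 51.809780
iter 1: u=1.699612  f(a)=+1.312e+01  f'(a)=-4.322e+00  a ← 51.809780 − (+1.312e+01/-4.322e+00) = 54.846537
iter 2: u=1.605507  f(a)=+1.242e+00  f'(a)=-3.539e+00  a ← 54.846537 − (+1.242e+00/-3.539e+00) = 55.197590
iter 3: u=1.595296  f(a)=+1.370e-02  f'(a)=-3.461e+00  a ← 55.197590 − (+1.370e-02/-3.461e+00) = 55.201549
iter 4: u=1.595182  f(a)=+1.708e-06  f'(a)=-3.460e+00  a ← 55.201549 − (+1.708e-06/-3.460e+00) = 55.201549
iter 5: u=1.595182  f(a)=+5.684e-14  f'(a)=-3.460e+00  a ← 55.201549 − (+5.684e-14/-3.460e+00) = 55.201549
converged: |Δa| < 1e-12 after 5 iterations
sag = a·(cosh(S/(2a)) − 1) = 55.201549·(cosh(1.595182) − 1) = 86.448281
T_max/T_min = cosh(S/(2a)) = 2.566048

a=55.202 sag=86.448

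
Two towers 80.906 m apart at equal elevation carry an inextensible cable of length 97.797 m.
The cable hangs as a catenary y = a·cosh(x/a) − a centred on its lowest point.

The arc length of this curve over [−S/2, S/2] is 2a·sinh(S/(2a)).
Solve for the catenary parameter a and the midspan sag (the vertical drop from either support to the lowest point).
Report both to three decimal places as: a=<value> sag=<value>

a=37.226 sag=24.230

seed: a₀ = √(S³/(24(L−S))) = √(80.906³/(24·16.891)) = 36.144131
iter 1: u=1.119214  f(a)=+1.090e+00  f'(a)=-1.057e+00  a ← 36.144131 − (+1.090e+00/-1.057e+00) = 37.175291
iter 2: u=1.088169  f(a)=+4.839e-02  f'(a)=-9.651e-01  a ← 37.175291 − (+4.839e-02/-9.651e-01) = 37.225426
iter 3: u=1.086703  f(a)=+1.052e-04  f'(a)=-9.609e-01  a ← 37.225426 − (+1.052e-04/-9.609e-01) = 37.225536
iter 4: u=1.086700  f(a)=+4.990e-10  f'(a)=-9.609e-01  a ← 37.225536 − (+4.990e-10/-9.609e-01) = 37.225536
iter 5: u=1.086700  f(a)=-1.421e-14  f'(a)=-9.609e-01  a ← 37.225536 − (-1.421e-14/-9.609e-01) = 37.225536
converged: |Δa| < 1e-12 after 5 iterations
sag = a·(cosh(S/(2a)) − 1) = 37.225536·(cosh(1.086700) − 1) = 24.230170
T_max/T_min = cosh(S/(2a)) = 1.650902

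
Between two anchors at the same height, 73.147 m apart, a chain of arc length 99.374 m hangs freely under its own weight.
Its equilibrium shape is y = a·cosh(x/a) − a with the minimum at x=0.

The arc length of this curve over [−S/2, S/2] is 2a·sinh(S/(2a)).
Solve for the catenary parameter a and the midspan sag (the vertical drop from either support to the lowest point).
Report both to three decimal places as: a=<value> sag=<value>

a=26.179 sag=29.983

seed: a₀ = √(S³/(24(L−S))) = √(73.147³/(24·26.227)) = 24.935314
iter 1: u=1.466735  f(a)=+2.970e+00  f'(a)=-2.592e+00  a ← 24.935314 − (+2.970e+00/-2.592e+00) = 26.081007
iter 2: u=1.402304  f(a)=+2.170e-01  f'(a)=-2.226e+00  a ← 26.081007 − (+2.170e-01/-2.226e+00) = 26.178464
iter 3: u=1.397083  f(a)=+1.360e-03  f'(a)=-2.198e+00  a ← 26.178464 − (+1.360e-03/-2.198e+00) = 26.179082
iter 4: u=1.397050  f(a)=+5.412e-08  f'(a)=-2.198e+00  a ← 26.179082 − (+5.412e-08/-2.198e+00) = 26.179083
iter 5: u=1.397050  f(a)=+0.000e+00  f'(a)=-2.198e+00  a ← 26.179083 − (+0.000e+00/-2.198e+00) = 26.179083
converged: |Δa| < 1e-12 after 5 iterations
sag = a·(cosh(S/(2a)) − 1) = 26.179083·(cosh(1.397050) − 1) = 29.982669
T_max/T_min = cosh(S/(2a)) = 2.145291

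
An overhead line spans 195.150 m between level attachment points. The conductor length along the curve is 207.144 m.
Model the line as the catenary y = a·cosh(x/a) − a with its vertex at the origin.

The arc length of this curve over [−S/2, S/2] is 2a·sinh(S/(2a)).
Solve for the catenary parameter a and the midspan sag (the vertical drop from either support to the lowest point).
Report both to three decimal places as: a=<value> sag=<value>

seed: a₀ = √(S³/(24(L−S))) = √(195.150³/(24·11.994)) = 160.681246
iter 1: u=0.607258  f(a)=+2.231e-01  f'(a)=-1.549e-01  a ← 160.681246 − (+2.231e-01/-1.549e-01) = 162.121822
iter 2: u=0.601862  f(a)=+3.036e-03  f'(a)=-1.507e-01  a ← 162.121822 − (+3.036e-03/-1.507e-01) = 162.141970
iter 3: u=0.601787  f(a)=+5.794e-07  f'(a)=-1.506e-01  a ← 162.141970 − (+5.794e-07/-1.506e-01) = 162.141973
iter 4: u=0.601787  f(a)=-2.842e-14  f'(a)=-1.506e-01  a ← 162.141973 − (-2.842e-14/-1.506e-01) = 162.141973
converged: |Δa| < 1e-12 after 4 iterations
sag = a·(cosh(S/(2a)) − 1) = 162.141973·(cosh(0.601787) − 1) = 30.256516
T_max/T_min = cosh(S/(2a)) = 1.186605

a=162.142 sag=30.257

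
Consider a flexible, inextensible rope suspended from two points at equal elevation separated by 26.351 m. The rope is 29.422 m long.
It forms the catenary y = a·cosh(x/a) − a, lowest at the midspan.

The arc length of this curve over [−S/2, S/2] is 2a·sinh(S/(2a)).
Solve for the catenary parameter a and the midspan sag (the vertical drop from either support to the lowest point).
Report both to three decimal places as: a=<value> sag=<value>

seed: a₀ = √(S³/(24(L−S))) = √(26.351³/(24·3.071)) = 15.756151
iter 1: u=0.836213  f(a)=+1.092e-01  f'(a)=-4.178e-01  a ← 15.756151 − (+1.092e-01/-4.178e-01) = 16.017483
iter 2: u=0.822570  f(a)=+2.775e-03  f'(a)=-3.968e-01  a ← 16.017483 − (+2.775e-03/-3.968e-01) = 16.024478
iter 3: u=0.822211  f(a)=+1.897e-06  f'(a)=-3.962e-01  a ← 16.024478 − (+1.897e-06/-3.962e-01) = 16.024483
iter 4: u=0.822211  f(a)=+8.917e-13  f'(a)=-3.962e-01  a ← 16.024483 − (+8.917e-13/-3.962e-01) = 16.024483
converged: |Δa| < 1e-12 after 4 iterations
sag = a·(cosh(S/(2a)) − 1) = 16.024483·(cosh(0.822211) − 1) = 5.728622
T_max/T_min = cosh(S/(2a)) = 1.357492

a=16.024 sag=5.729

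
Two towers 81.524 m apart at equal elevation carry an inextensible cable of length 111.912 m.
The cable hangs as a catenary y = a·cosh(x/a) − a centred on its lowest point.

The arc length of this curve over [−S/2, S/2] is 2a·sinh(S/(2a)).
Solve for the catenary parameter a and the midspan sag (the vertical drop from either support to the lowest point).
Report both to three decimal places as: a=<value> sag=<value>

a=28.666 sag=34.205

seed: a₀ = √(S³/(24(L−S))) = √(81.524³/(24·30.388)) = 27.256591
iter 1: u=1.495491  f(a)=+3.585e+00  f'(a)=-2.770e+00  a ← 27.256591 − (+3.585e+00/-2.770e+00) = 28.550756
iter 2: u=1.427703  f(a)=+2.711e-01  f'(a)=-2.365e+00  a ← 28.550756 − (+2.711e-01/-2.365e+00) = 28.665377
iter 3: u=1.421994  f(a)=+1.831e-03  f'(a)=-2.334e+00  a ← 28.665377 − (+1.831e-03/-2.334e+00) = 28.666161
iter 4: u=1.421955  f(a)=+8.481e-08  f'(a)=-2.333e+00  a ← 28.666161 − (+8.481e-08/-2.333e+00) = 28.666161
iter 5: u=1.421955  f(a)=-2.842e-14  f'(a)=-2.333e+00  a ← 28.666161 − (-2.842e-14/-2.333e+00) = 28.666161
converged: |Δa| < 1e-12 after 5 iterations
sag = a·(cosh(S/(2a)) − 1) = 28.666161·(cosh(1.421955) − 1) = 34.205317
T_max/T_min = cosh(S/(2a)) = 2.193230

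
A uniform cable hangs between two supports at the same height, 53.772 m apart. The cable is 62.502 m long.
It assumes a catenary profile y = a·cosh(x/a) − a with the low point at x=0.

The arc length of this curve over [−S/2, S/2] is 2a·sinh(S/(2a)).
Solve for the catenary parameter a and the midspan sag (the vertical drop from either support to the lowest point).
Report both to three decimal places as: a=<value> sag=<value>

a=27.881 sag=14.000

seed: a₀ = √(S³/(24(L−S))) = √(53.772³/(24·8.730)) = 27.240906
iter 1: u=0.986972  f(a)=+4.352e-01  f'(a)=-7.056e-01  a ← 27.240906 − (+4.352e-01/-7.056e-01) = 27.857685
iter 2: u=0.965120  f(a)=+1.522e-02  f'(a)=-6.570e-01  a ← 27.857685 − (+1.522e-02/-6.570e-01) = 27.880849
iter 3: u=0.964318  f(a)=+2.011e-05  f'(a)=-6.553e-01  a ← 27.880849 − (+2.011e-05/-6.553e-01) = 27.880880
iter 4: u=0.964317  f(a)=+3.519e-11  f'(a)=-6.553e-01  a ← 27.880880 − (+3.519e-11/-6.553e-01) = 27.880880
iter 5: u=0.964317  f(a)=+1.421e-14  f'(a)=-6.553e-01  a ← 27.880880 − (+1.421e-14/-6.553e-01) = 27.880880
converged: |Δa| < 1e-12 after 5 iterations
sag = a·(cosh(S/(2a)) − 1) = 27.880880·(cosh(0.964317) − 1) = 13.999527
T_max/T_min = cosh(S/(2a)) = 1.502119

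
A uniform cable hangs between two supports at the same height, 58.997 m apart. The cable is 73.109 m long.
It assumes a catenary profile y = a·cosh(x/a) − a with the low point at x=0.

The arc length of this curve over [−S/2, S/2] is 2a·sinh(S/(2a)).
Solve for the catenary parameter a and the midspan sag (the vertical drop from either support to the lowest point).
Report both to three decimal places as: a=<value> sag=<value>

a=25.462 sag=19.086

seed: a₀ = √(S³/(24(L−S))) = √(58.997³/(24·14.112)) = 24.623228
iter 1: u=1.197995  f(a)=+1.048e+00  f'(a)=-1.319e+00  a ← 24.623228 − (+1.048e+00/-1.319e+00) = 25.417508
iter 2: u=1.160558  f(a)=+5.284e-02  f'(a)=-1.189e+00  a ← 25.417508 − (+5.284e-02/-1.189e+00) = 25.461938
iter 3: u=1.158533  f(a)=+1.502e-04  f'(a)=-1.183e+00  a ← 25.461938 − (+1.502e-04/-1.183e+00) = 25.462065
iter 4: u=1.158527  f(a)=+1.220e-09  f'(a)=-1.183e+00  a ← 25.462065 − (+1.220e-09/-1.183e+00) = 25.462065
iter 5: u=1.158527  f(a)=+0.000e+00  f'(a)=-1.183e+00  a ← 25.462065 − (+0.000e+00/-1.183e+00) = 25.462065
converged: |Δa| < 1e-12 after 5 iterations
sag = a·(cosh(S/(2a)) − 1) = 25.462065·(cosh(1.158527) − 1) = 19.086203
T_max/T_min = cosh(S/(2a)) = 1.749594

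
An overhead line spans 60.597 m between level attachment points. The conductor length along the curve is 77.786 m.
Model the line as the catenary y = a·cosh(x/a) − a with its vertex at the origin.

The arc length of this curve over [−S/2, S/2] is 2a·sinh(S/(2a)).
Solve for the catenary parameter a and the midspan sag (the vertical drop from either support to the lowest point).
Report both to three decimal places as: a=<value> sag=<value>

seed: a₀ = √(S³/(24(L−S))) = √(60.597³/(24·17.189)) = 23.224467
iter 1: u=1.304594  f(a)=+1.523e+00  f'(a)=-1.748e+00  a ← 23.224467 − (+1.523e+00/-1.748e+00) = 24.096013
iter 2: u=1.257407  f(a)=+8.996e-02  f'(a)=-1.547e+00  a ← 24.096013 − (+8.996e-02/-1.547e+00) = 24.154158
iter 3: u=1.254380  f(a)=+3.572e-04  f'(a)=-1.535e+00  a ← 24.154158 − (+3.572e-04/-1.535e+00) = 24.154390
iter 4: u=1.254368  f(a)=+5.681e-09  f'(a)=-1.535e+00  a ← 24.154390 − (+5.681e-09/-1.535e+00) = 24.154390
iter 5: u=1.254368  f(a)=+1.421e-14  f'(a)=-1.535e+00  a ← 24.154390 − (+1.421e-14/-1.535e+00) = 24.154390
converged: |Δa| < 1e-12 after 5 iterations
sag = a·(cosh(S/(2a)) − 1) = 24.154390·(cosh(1.254368) − 1) = 21.628795
T_max/T_min = cosh(S/(2a)) = 1.895439

a=24.154 sag=21.629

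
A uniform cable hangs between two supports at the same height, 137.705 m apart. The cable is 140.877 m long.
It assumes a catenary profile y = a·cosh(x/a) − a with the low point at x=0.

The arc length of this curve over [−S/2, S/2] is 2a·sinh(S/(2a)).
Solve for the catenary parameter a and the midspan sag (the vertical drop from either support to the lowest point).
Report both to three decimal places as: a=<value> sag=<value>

a=185.841 sag=12.901

seed: a₀ = √(S³/(24(L−S))) = √(137.705³/(24·3.172)) = 185.204849
iter 1: u=0.371764  f(a)=+2.199e-02  f'(a)=-3.473e-02  a ← 185.204849 − (+2.199e-02/-3.473e-02) = 185.838086
iter 2: u=0.370497  f(a)=+1.133e-04  f'(a)=-3.437e-02  a ← 185.838086 − (+1.133e-04/-3.437e-02) = 185.841382
iter 3: u=0.370491  f(a)=+3.042e-09  f'(a)=-3.437e-02  a ← 185.841382 − (+3.042e-09/-3.437e-02) = 185.841383
iter 4: u=0.370491  f(a)=+2.842e-14  f'(a)=-3.437e-02  a ← 185.841383 − (+2.842e-14/-3.437e-02) = 185.841383
converged: |Δa| < 1e-12 after 4 iterations
sag = a·(cosh(S/(2a)) − 1) = 185.841383·(cosh(0.370491) − 1) = 12.901169
T_max/T_min = cosh(S/(2a)) = 1.069420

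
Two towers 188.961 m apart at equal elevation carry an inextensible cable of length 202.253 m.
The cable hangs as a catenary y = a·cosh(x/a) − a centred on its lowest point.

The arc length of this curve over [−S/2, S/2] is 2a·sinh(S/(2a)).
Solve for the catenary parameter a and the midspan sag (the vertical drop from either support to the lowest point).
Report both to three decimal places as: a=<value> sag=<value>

a=146.941 sag=31.436

seed: a₀ = √(S³/(24(L−S))) = √(188.961³/(24·13.292)) = 145.431164
iter 1: u=0.649658  f(a)=+2.833e-01  f'(a)=-1.906e-01  a ← 145.431164 − (+2.833e-01/-1.906e-01) = 146.917491
iter 2: u=0.643085  f(a)=+4.402e-03  f'(a)=-1.847e-01  a ← 146.917491 − (+4.402e-03/-1.847e-01) = 146.941320
iter 3: u=0.642981  f(a)=+1.100e-06  f'(a)=-1.847e-01  a ← 146.941320 − (+1.100e-06/-1.847e-01) = 146.941326
iter 4: u=0.642981  f(a)=+2.842e-14  f'(a)=-1.847e-01  a ← 146.941326 − (+2.842e-14/-1.847e-01) = 146.941326
converged: |Δa| < 1e-12 after 4 iterations
sag = a·(cosh(S/(2a)) − 1) = 146.941326·(cosh(0.642981) − 1) = 31.435585
T_max/T_min = cosh(S/(2a)) = 1.213933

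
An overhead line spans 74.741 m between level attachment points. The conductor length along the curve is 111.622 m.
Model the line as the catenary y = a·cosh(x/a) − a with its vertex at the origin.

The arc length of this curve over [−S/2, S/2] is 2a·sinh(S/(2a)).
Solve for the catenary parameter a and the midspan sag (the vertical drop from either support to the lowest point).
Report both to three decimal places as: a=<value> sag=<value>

seed: a₀ = √(S³/(24(L−S))) = √(74.741³/(24·36.881)) = 21.718578
iter 1: u=1.720670  f(a)=+5.861e+00  f'(a)=-4.514e+00  a ← 21.718578 − (+5.861e+00/-4.514e+00) = 23.016899
iter 2: u=1.623611  f(a)=+5.667e-01  f'(a)=-3.680e+00  a ← 23.016899 − (+5.667e-01/-3.680e+00) = 23.170888
iter 3: u=1.612821  f(a)=+6.549e-03  f'(a)=-3.595e+00  a ← 23.170888 − (+6.549e-03/-3.595e+00) = 23.172710
iter 4: u=1.612694  f(a)=+8.972e-07  f'(a)=-3.594e+00  a ← 23.172710 − (+8.972e-07/-3.594e+00) = 23.172710
iter 5: u=1.612694  f(a)=+5.684e-14  f'(a)=-3.594e+00  a ← 23.172710 − (+5.684e-14/-3.594e+00) = 23.172710
converged: |Δa| < 1e-12 after 5 iterations
sag = a·(cosh(S/(2a)) − 1) = 23.172710·(cosh(1.612694) − 1) = 37.257764
T_max/T_min = cosh(S/(2a)) = 2.607829

a=23.173 sag=37.258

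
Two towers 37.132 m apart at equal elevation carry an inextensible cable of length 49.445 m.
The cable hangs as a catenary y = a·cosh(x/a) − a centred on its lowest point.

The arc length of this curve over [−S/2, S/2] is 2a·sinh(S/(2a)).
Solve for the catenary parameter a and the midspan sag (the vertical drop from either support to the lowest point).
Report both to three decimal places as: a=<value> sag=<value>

seed: a₀ = √(S³/(24(L−S))) = √(37.132³/(24·12.313)) = 13.162396
iter 1: u=1.410533  f(a)=+1.285e+00  f'(a)=-2.271e+00  a ← 13.162396 − (+1.285e+00/-2.271e+00) = 13.728125
iter 2: u=1.352406  f(a)=+8.746e-02  f'(a)=-1.971e+00  a ← 13.728125 − (+8.746e-02/-1.971e+00) = 13.772497
iter 3: u=1.348049  f(a)=+4.709e-04  f'(a)=-1.950e+00  a ← 13.772497 − (+4.709e-04/-1.950e+00) = 13.772739
iter 4: u=1.348025  f(a)=+1.382e-08  f'(a)=-1.950e+00  a ← 13.772739 − (+1.382e-08/-1.950e+00) = 13.772739
iter 5: u=1.348025  f(a)=+1.421e-14  f'(a)=-1.950e+00  a ← 13.772739 − (+1.421e-14/-1.950e+00) = 13.772739
converged: |Δa| < 1e-12 after 5 iterations
sag = a·(cosh(S/(2a)) − 1) = 13.772739·(cosh(1.348025) − 1) = 14.527267
T_max/T_min = cosh(S/(2a)) = 2.054784

a=13.773 sag=14.527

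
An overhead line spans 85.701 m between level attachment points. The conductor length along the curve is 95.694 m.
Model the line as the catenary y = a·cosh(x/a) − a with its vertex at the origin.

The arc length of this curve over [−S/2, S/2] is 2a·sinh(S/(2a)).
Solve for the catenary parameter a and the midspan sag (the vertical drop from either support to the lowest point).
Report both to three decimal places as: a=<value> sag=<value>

a=52.103 sag=18.636

seed: a₀ = √(S³/(24(L−S))) = √(85.701³/(24·9.993)) = 51.230108
iter 1: u=0.836432  f(a)=+3.554e-01  f'(a)=-4.181e-01  a ← 51.230108 − (+3.554e-01/-4.181e-01) = 52.080236
iter 2: u=0.822779  f(a)=+9.041e-03  f'(a)=-3.971e-01  a ← 52.080236 − (+9.041e-03/-3.971e-01) = 52.103004
iter 3: u=0.822419  f(a)=+6.187e-06  f'(a)=-3.965e-01  a ← 52.103004 − (+6.187e-06/-3.965e-01) = 52.103019
iter 4: u=0.822419  f(a)=+2.885e-12  f'(a)=-3.965e-01  a ← 52.103019 − (+2.885e-12/-3.965e-01) = 52.103019
converged: |Δa| < 1e-12 after 4 iterations
sag = a·(cosh(S/(2a)) − 1) = 52.103019·(cosh(0.822419) − 1) = 18.636362
T_max/T_min = cosh(S/(2a)) = 1.357683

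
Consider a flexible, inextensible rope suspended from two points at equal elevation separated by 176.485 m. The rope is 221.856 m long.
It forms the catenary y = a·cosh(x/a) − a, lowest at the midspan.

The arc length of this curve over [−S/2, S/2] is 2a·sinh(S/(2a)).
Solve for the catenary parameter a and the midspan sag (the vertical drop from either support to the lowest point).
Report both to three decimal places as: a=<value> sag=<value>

seed: a₀ = √(S³/(24(L−S))) = √(176.485³/(24·45.371)) = 71.050461
iter 1: u=1.241969  f(a)=+3.631e+00  f'(a)=-1.485e+00  a ← 71.050461 − (+3.631e+00/-1.485e+00) = 73.494734
iter 2: u=1.200664  f(a)=+1.958e-01  f'(a)=-1.329e+00  a ← 73.494734 − (+1.958e-01/-1.329e+00) = 73.642026
iter 3: u=1.198263  f(a)=+6.410e-04  f'(a)=-1.320e+00  a ← 73.642026 − (+6.410e-04/-1.320e+00) = 73.642512
iter 4: u=1.198255  f(a)=+6.921e-09  f'(a)=-1.320e+00  a ← 73.642512 − (+6.921e-09/-1.320e+00) = 73.642512
iter 5: u=1.198255  f(a)=-5.684e-14  f'(a)=-1.320e+00  a ← 73.642512 − (-5.684e-14/-1.320e+00) = 73.642512
converged: |Δa| < 1e-12 after 5 iterations
sag = a·(cosh(S/(2a)) − 1) = 73.642512·(cosh(1.198255) − 1) = 59.504928
T_max/T_min = cosh(S/(2a)) = 1.808024

a=73.643 sag=59.505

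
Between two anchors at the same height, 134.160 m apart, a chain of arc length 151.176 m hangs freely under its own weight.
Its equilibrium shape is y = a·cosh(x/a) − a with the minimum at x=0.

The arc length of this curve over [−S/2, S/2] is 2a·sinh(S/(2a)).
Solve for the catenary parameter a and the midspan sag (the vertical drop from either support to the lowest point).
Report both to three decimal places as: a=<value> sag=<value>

a=78.317 sag=30.527

seed: a₀ = √(S³/(24(L−S))) = √(134.160³/(24·17.016)) = 76.895374
iter 1: u=0.872354  f(a)=+6.593e-01  f'(a)=-4.772e-01  a ← 76.895374 − (+6.593e-01/-4.772e-01) = 78.277057
iter 2: u=0.856956  f(a)=+1.819e-02  f'(a)=-4.512e-01  a ← 78.277057 − (+1.819e-02/-4.512e-01) = 78.317373
iter 3: u=0.856515  f(a)=+1.472e-05  f'(a)=-4.505e-01  a ← 78.317373 − (+1.472e-05/-4.505e-01) = 78.317406
iter 4: u=0.856515  f(a)=+9.635e-12  f'(a)=-4.505e-01  a ← 78.317406 − (+9.635e-12/-4.505e-01) = 78.317406
converged: |Δa| < 1e-12 after 4 iterations
sag = a·(cosh(S/(2a)) − 1) = 78.317406·(cosh(0.856515) − 1) = 30.527262
T_max/T_min = cosh(S/(2a)) = 1.389789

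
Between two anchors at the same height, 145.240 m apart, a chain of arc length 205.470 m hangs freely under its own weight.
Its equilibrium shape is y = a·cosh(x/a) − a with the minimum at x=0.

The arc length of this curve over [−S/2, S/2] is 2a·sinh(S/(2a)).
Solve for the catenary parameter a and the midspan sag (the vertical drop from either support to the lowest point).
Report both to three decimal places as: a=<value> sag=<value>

a=48.666 sag=65.013

seed: a₀ = √(S³/(24(L−S))) = √(145.240³/(24·60.230)) = 46.038091
iter 1: u=1.577389  f(a)=+7.953e+00  f'(a)=-3.328e+00  a ← 46.038091 − (+7.953e+00/-3.328e+00) = 48.427606
iter 2: u=1.499558  f(a)=+6.611e-01  f'(a)=-2.796e+00  a ← 48.427606 − (+6.611e-01/-2.796e+00) = 48.664067
iter 3: u=1.492272  f(a)=+5.484e-03  f'(a)=-2.750e+00  a ← 48.664067 − (+5.484e-03/-2.750e+00) = 48.666061
iter 4: u=1.492210  f(a)=+3.842e-07  f'(a)=-2.749e+00  a ← 48.666061 − (+3.842e-07/-2.749e+00) = 48.666061
iter 5: u=1.492210  f(a)=+0.000e+00  f'(a)=-2.749e+00  a ← 48.666061 − (+0.000e+00/-2.749e+00) = 48.666061
converged: |Δa| < 1e-12 after 5 iterations
sag = a·(cosh(S/(2a)) − 1) = 48.666061·(cosh(1.492210) − 1) = 65.012722
T_max/T_min = cosh(S/(2a)) = 2.335894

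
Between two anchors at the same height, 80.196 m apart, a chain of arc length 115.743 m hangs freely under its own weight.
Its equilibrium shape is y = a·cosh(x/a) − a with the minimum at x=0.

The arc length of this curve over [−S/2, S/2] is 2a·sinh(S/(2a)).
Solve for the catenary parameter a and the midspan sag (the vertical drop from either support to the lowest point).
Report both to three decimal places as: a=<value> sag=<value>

seed: a₀ = √(S³/(24(L−S))) = √(80.196³/(24·35.547)) = 24.587930
iter 1: u=1.630800  f(a)=+5.038e+00  f'(a)=-3.737e+00  a ← 24.587930 − (+5.038e+00/-3.737e+00) = 25.935891
iter 2: u=1.546043  f(a)=+4.439e-01  f'(a)=-3.105e+00  a ← 25.935891 − (+4.439e-01/-3.105e+00) = 26.078859
iter 3: u=1.537567  f(a)=+4.183e-03  f'(a)=-3.047e+00  a ← 26.078859 − (+4.183e-03/-3.047e+00) = 26.080232
iter 4: u=1.537486  f(a)=+3.792e-07  f'(a)=-3.046e+00  a ← 26.080232 − (+3.792e-07/-3.046e+00) = 26.080233
iter 5: u=1.537486  f(a)=+1.421e-14  f'(a)=-3.046e+00  a ← 26.080233 − (+1.421e-14/-3.046e+00) = 26.080233
converged: |Δa| < 1e-12 after 5 iterations
sag = a·(cosh(S/(2a)) − 1) = 26.080233·(cosh(1.537486) − 1) = 37.396449
T_max/T_min = cosh(S/(2a)) = 2.433900

a=26.080 sag=37.396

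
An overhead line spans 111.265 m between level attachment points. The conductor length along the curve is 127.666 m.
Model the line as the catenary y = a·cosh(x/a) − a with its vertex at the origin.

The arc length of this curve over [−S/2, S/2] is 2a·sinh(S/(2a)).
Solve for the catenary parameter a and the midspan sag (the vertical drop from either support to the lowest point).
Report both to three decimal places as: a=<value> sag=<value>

a=60.422 sag=27.473

seed: a₀ = √(S³/(24(L−S))) = √(111.265³/(24·16.401)) = 59.155765
iter 1: u=0.940441  f(a)=+7.407e-01  f'(a)=-6.051e-01  a ← 59.155765 − (+7.407e-01/-6.051e-01) = 60.379885
iter 2: u=0.921375  f(a)=+2.362e-02  f'(a)=-5.671e-01  a ← 60.379885 − (+2.362e-02/-5.671e-01) = 60.421531
iter 3: u=0.920740  f(a)=+2.576e-05  f'(a)=-5.659e-01  a ← 60.421531 − (+2.576e-05/-5.659e-01) = 60.421576
iter 4: u=0.920739  f(a)=+3.070e-11  f'(a)=-5.658e-01  a ← 60.421576 − (+3.070e-11/-5.658e-01) = 60.421576
converged: |Δa| < 1e-12 after 4 iterations
sag = a·(cosh(S/(2a)) − 1) = 60.421576·(cosh(0.920739) − 1) = 27.472785
T_max/T_min = cosh(S/(2a)) = 1.454685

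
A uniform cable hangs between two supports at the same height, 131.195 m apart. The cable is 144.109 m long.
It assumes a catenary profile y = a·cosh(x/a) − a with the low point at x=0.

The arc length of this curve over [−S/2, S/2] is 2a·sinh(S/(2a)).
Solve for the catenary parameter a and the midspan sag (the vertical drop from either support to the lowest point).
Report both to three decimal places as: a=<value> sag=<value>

seed: a₀ = √(S³/(24(L−S))) = √(131.195³/(24·12.914)) = 85.357152
iter 1: u=0.768506  f(a)=+3.868e-01  f'(a)=-3.208e-01  a ← 85.357152 − (+3.868e-01/-3.208e-01) = 86.562609
iter 2: u=0.757804  f(a)=+8.346e-03  f'(a)=-3.071e-01  a ← 86.562609 − (+8.346e-03/-3.071e-01) = 86.589782
iter 3: u=0.757566  f(a)=+4.076e-06  f'(a)=-3.068e-01  a ← 86.589782 − (+4.076e-06/-3.068e-01) = 86.589795
iter 4: u=0.757566  f(a)=+9.663e-13  f'(a)=-3.068e-01  a ← 86.589795 − (+9.663e-13/-3.068e-01) = 86.589795
converged: |Δa| < 1e-12 after 4 iterations
sag = a·(cosh(S/(2a)) − 1) = 86.589795·(cosh(0.757566) − 1) = 26.058523
T_max/T_min = cosh(S/(2a)) = 1.300942

a=86.590 sag=26.059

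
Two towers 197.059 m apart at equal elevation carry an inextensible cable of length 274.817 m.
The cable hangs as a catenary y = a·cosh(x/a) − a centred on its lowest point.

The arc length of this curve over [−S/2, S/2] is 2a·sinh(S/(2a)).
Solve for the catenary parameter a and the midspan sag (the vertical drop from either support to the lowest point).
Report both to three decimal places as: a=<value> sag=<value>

seed: a₀ = √(S³/(24(L−S))) = √(197.059³/(24·77.758)) = 64.034828
iter 1: u=1.538686  f(a)=+9.741e+00  f'(a)=-3.054e+00  a ← 64.034828 − (+9.741e+00/-3.054e+00) = 67.224028
iter 2: u=1.465689  f(a)=+7.750e-01  f'(a)=-2.586e+00  a ← 67.224028 − (+7.750e-01/-2.586e+00) = 67.523720
iter 3: u=1.459184  f(a)=+5.843e-03  f'(a)=-2.547e+00  a ← 67.523720 − (+5.843e-03/-2.547e+00) = 67.526014
iter 4: u=1.459134  f(a)=+3.377e-07  f'(a)=-2.547e+00  a ← 67.526014 − (+3.377e-07/-2.547e+00) = 67.526014
iter 5: u=1.459134  f(a)=+5.684e-14  f'(a)=-2.547e+00  a ← 67.526014 − (+5.684e-14/-2.547e+00) = 67.526014
converged: |Δa| < 1e-12 after 5 iterations
sag = a·(cosh(S/(2a)) − 1) = 67.526014·(cosh(1.459134) − 1) = 85.578063
T_max/T_min = cosh(S/(2a)) = 2.267335

a=67.526 sag=85.578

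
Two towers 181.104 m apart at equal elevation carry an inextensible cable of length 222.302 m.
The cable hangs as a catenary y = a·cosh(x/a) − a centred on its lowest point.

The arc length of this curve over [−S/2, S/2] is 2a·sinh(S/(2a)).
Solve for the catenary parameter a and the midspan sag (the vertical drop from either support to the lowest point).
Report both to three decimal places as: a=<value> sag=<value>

a=80.025 sag=56.937

seed: a₀ = √(S³/(24(L−S))) = √(181.104³/(24·41.198)) = 77.508329
iter 1: u=1.168287  f(a)=+2.905e+00  f'(a)=-1.215e+00  a ← 77.508329 − (+2.905e+00/-1.215e+00) = 79.898196
iter 2: u=1.133342  f(a)=+1.398e-01  f'(a)=-1.101e+00  a ← 79.898196 − (+1.398e-01/-1.101e+00) = 80.025131
iter 3: u=1.131545  f(a)=+3.597e-04  f'(a)=-1.095e+00  a ← 80.025131 − (+3.597e-04/-1.095e+00) = 80.025460
iter 4: u=1.131540  f(a)=+2.397e-09  f'(a)=-1.095e+00  a ← 80.025460 − (+2.397e-09/-1.095e+00) = 80.025460
iter 5: u=1.131540  f(a)=+5.684e-14  f'(a)=-1.095e+00  a ← 80.025460 − (+5.684e-14/-1.095e+00) = 80.025460
converged: |Δa| < 1e-12 after 5 iterations
sag = a·(cosh(S/(2a)) − 1) = 80.025460·(cosh(1.131540) − 1) = 56.936648
T_max/T_min = cosh(S/(2a)) = 1.711482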